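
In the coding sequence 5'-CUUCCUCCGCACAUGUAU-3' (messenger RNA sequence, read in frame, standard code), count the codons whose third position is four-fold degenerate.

3

Codon 1 CUU (Leu): third position 4-fold.
Codon 2 CCU (Pro): third position 4-fold.
Codon 3 CCG (Pro): third position 4-fold.
Codon 4 CAC (His): third position 2-fold.
Codon 5 AUG (Met): third position 1-fold.
Codon 6 UAU (Tyr): third position 2-fold.
Four-fold degenerate third positions: 3.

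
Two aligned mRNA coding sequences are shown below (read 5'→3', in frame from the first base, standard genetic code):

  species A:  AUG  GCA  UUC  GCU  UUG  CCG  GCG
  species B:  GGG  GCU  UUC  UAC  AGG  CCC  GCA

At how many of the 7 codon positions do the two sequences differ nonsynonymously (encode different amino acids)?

Codon 1: AUG Met / GGG Gly — nonsynonymous.
Codon 2: GCA Ala / GCU Ala — synonymous.
Codon 3: UUC Phe / UUC Phe — identical.
Codon 4: GCU Ala / UAC Tyr — nonsynonymous.
Codon 5: UUG Leu / AGG Arg — nonsynonymous.
Codon 6: CCG Pro / CCC Pro — synonymous.
Codon 7: GCG Ala / GCA Ala — synonymous.
Nonsynonymous differences: 3.

3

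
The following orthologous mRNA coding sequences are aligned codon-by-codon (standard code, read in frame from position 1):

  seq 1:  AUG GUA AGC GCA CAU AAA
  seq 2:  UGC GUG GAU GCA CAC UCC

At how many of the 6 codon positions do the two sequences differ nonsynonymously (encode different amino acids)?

Codon 1: AUG Met / UGC Cys — nonsynonymous.
Codon 2: GUA Val / GUG Val — synonymous.
Codon 3: AGC Ser / GAU Asp — nonsynonymous.
Codon 4: GCA Ala / GCA Ala — identical.
Codon 5: CAU His / CAC His — synonymous.
Codon 6: AAA Lys / UCC Ser — nonsynonymous.
Nonsynonymous differences: 3.

3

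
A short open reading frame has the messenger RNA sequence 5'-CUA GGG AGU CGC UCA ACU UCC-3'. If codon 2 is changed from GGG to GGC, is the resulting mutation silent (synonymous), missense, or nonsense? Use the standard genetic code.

silent

Position 6 falls in codon 2: GGG → Gly.
After the substitution the codon is GGC → Gly.
Both encode Gly, so the change is synonymous.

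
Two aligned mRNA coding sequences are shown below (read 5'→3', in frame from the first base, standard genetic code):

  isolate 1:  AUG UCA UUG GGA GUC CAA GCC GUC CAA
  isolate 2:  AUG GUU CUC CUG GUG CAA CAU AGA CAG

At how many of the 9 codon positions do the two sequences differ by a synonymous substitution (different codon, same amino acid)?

Codon 1: AUG Met / AUG Met — identical.
Codon 2: UCA Ser / GUU Val — nonsynonymous.
Codon 3: UUG Leu / CUC Leu — synonymous.
Codon 4: GGA Gly / CUG Leu — nonsynonymous.
Codon 5: GUC Val / GUG Val — synonymous.
Codon 6: CAA Gln / CAA Gln — identical.
Codon 7: GCC Ala / CAU His — nonsynonymous.
Codon 8: GUC Val / AGA Arg — nonsynonymous.
Codon 9: CAA Gln / CAG Gln — synonymous.
Synonymous differences: 3.

3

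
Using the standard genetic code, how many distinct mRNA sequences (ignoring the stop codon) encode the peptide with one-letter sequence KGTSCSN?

Lys: 2 codons.
Gly: 4 codons.
Thr: 4 codons.
Ser: 6 codons.
Cys: 2 codons.
Ser: 6 codons.
Asn: 2 codons.
2 × 4 × 4 × 6 × 2 × 6 × 2 = 4608.

4608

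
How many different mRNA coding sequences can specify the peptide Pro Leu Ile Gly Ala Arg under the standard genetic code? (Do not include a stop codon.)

Pro: 4 codons.
Leu: 6 codons.
Ile: 3 codons.
Gly: 4 codons.
Ala: 4 codons.
Arg: 6 codons.
4 × 6 × 3 × 4 × 4 × 6 = 6912.

6912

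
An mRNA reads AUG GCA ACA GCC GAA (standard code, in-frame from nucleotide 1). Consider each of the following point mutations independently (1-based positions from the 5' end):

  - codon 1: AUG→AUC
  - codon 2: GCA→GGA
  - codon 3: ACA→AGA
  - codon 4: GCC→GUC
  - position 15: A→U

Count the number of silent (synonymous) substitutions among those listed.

Codon 1: AUG (Met) → AUC (Ile) — missense.
Codon 2: GCA (Ala) → GGA (Gly) — missense.
Codon 3: ACA (Thr) → AGA (Arg) — missense.
Codon 4: GCC (Ala) → GUC (Val) — missense.
Codon 5: GAA (Glu) → GAU (Asp) — missense.
Synonymous: 0 of 5.

0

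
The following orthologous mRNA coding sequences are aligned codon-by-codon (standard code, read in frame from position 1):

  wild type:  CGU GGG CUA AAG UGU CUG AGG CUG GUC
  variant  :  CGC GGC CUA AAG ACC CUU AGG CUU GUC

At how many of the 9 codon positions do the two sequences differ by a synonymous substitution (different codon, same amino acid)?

4

Codon 1: CGU Arg / CGC Arg — synonymous.
Codon 2: GGG Gly / GGC Gly — synonymous.
Codon 3: CUA Leu / CUA Leu — identical.
Codon 4: AAG Lys / AAG Lys — identical.
Codon 5: UGU Cys / ACC Thr — nonsynonymous.
Codon 6: CUG Leu / CUU Leu — synonymous.
Codon 7: AGG Arg / AGG Arg — identical.
Codon 8: CUG Leu / CUU Leu — synonymous.
Codon 9: GUC Val / GUC Val — identical.
Synonymous differences: 4.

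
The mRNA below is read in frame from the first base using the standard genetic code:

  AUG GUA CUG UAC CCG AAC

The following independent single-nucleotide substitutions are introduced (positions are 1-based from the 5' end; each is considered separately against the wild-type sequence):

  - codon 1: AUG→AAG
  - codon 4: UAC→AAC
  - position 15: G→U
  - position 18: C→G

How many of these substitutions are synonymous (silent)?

Codon 1: AUG (Met) → AAG (Lys) — missense.
Codon 4: UAC (Tyr) → AAC (Asn) — missense.
Codon 5: CCG (Pro) → CCU (Pro) — synonymous.
Codon 6: AAC (Asn) → AAG (Lys) — missense.
Synonymous: 1 of 4.

1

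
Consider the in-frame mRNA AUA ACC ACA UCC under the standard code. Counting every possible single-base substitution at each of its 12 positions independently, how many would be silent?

Codon 1 (AUA, Ile): 2 synonymous substitutions.
Codon 2 (ACC, Thr): 3 synonymous substitutions.
Codon 3 (ACA, Thr): 3 synonymous substitutions.
Codon 4 (UCC, Ser): 3 synonymous substitutions.
Total: 2 + 3 + 3 + 3 = 11.

11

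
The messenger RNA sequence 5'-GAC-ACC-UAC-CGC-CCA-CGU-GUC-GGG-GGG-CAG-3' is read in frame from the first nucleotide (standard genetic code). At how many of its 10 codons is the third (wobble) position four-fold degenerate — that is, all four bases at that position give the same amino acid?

7

Codon 1 GAC (Asp): third position 2-fold.
Codon 2 ACC (Thr): third position 4-fold.
Codon 3 UAC (Tyr): third position 2-fold.
Codon 4 CGC (Arg): third position 4-fold.
Codon 5 CCA (Pro): third position 4-fold.
Codon 6 CGU (Arg): third position 4-fold.
Codon 7 GUC (Val): third position 4-fold.
Codon 8 GGG (Gly): third position 4-fold.
Codon 9 GGG (Gly): third position 4-fold.
Codon 10 CAG (Gln): third position 2-fold.
Four-fold degenerate third positions: 7.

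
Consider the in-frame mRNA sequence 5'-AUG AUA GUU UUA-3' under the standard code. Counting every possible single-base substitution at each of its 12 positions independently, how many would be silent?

Codon 1 (AUG, Met): 0 synonymous substitutions.
Codon 2 (AUA, Ile): 2 synonymous substitutions.
Codon 3 (GUU, Val): 3 synonymous substitutions.
Codon 4 (UUA, Leu): 2 synonymous substitutions.
Total: 0 + 2 + 3 + 2 = 7.

7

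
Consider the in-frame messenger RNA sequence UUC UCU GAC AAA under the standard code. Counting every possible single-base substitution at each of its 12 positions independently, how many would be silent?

Codon 1 (UUC, Phe): 1 synonymous substitution.
Codon 2 (UCU, Ser): 3 synonymous substitutions.
Codon 3 (GAC, Asp): 1 synonymous substitution.
Codon 4 (AAA, Lys): 1 synonymous substitution.
Total: 1 + 3 + 1 + 1 = 6.

6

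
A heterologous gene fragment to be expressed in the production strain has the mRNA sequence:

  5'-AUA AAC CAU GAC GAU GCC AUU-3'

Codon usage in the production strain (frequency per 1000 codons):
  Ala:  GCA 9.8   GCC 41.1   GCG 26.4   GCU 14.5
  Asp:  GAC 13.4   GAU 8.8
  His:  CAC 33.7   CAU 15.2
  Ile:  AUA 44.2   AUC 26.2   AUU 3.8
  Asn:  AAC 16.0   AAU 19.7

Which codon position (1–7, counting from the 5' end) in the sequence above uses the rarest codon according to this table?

7

Codon 1 AUA (Ile): 44.2 per 1000.
Codon 2 AAC (Asn): 16.0 per 1000.
Codon 3 CAU (His): 15.2 per 1000.
Codon 4 GAC (Asp): 13.4 per 1000.
Codon 5 GAU (Asp): 8.8 per 1000.
Codon 6 GCC (Ala): 41.1 per 1000.
Codon 7 AUU (Ile): 3.8 per 1000.
Lowest frequency is 3.8 at codon 7.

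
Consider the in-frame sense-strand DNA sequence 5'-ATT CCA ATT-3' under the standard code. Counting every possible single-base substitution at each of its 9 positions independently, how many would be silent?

Codon 1 (ATT, Ile): 2 synonymous substitutions.
Codon 2 (CCA, Pro): 3 synonymous substitutions.
Codon 3 (ATT, Ile): 2 synonymous substitutions.
Total: 2 + 3 + 2 = 7.

7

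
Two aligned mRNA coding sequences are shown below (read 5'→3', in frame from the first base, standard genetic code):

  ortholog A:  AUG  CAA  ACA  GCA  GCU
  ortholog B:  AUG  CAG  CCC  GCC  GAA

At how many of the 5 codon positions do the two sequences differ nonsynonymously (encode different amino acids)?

2

Codon 1: AUG Met / AUG Met — identical.
Codon 2: CAA Gln / CAG Gln — synonymous.
Codon 3: ACA Thr / CCC Pro — nonsynonymous.
Codon 4: GCA Ala / GCC Ala — synonymous.
Codon 5: GCU Ala / GAA Glu — nonsynonymous.
Nonsynonymous differences: 2.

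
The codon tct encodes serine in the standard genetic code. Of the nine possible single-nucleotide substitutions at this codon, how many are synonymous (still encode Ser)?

3

Position 1: none → 0 synonymous.
Position 2: none → 0 synonymous.
Position 3: TCC, TCA, TCG → 3 synonymous.
Total: 0 + 0 + 3 = 3.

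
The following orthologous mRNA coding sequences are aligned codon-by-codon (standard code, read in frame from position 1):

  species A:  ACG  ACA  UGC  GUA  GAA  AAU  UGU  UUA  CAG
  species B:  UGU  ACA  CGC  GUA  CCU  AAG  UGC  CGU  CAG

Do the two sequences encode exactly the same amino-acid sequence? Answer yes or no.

no

Codon 1: ACG Thr / UGU Cys — nonsynonymous.
Codon 2: ACA Thr / ACA Thr — identical.
Codon 3: UGC Cys / CGC Arg — nonsynonymous.
Codon 4: GUA Val / GUA Val — identical.
Codon 5: GAA Glu / CCU Pro — nonsynonymous.
Codon 6: AAU Asn / AAG Lys — nonsynonymous.
Codon 7: UGU Cys / UGC Cys — synonymous.
Codon 8: UUA Leu / CGU Arg — nonsynonymous.
Codon 9: CAG Gln / CAG Gln — identical.
Nonsynonymous differences: 5 → different protein.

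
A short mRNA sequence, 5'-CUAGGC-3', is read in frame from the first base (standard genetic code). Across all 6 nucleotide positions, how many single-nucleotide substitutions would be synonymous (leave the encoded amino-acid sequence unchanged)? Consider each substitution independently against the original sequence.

7

Codon 1 (CUA, Leu): 4 synonymous substitutions.
Codon 2 (GGC, Gly): 3 synonymous substitutions.
Total: 4 + 3 = 7.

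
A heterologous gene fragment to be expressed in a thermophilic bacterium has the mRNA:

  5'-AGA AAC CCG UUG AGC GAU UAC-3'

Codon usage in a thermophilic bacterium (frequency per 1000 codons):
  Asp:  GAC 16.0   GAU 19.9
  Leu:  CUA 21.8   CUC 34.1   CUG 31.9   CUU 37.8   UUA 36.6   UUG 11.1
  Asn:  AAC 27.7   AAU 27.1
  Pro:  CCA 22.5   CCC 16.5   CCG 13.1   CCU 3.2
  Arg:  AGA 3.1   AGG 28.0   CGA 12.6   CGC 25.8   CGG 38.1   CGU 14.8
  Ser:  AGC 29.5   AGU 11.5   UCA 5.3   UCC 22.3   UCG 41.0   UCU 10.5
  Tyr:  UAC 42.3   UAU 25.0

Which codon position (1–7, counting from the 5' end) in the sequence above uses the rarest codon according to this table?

1

Codon 1 AGA (Arg): 3.1 per 1000.
Codon 2 AAC (Asn): 27.7 per 1000.
Codon 3 CCG (Pro): 13.1 per 1000.
Codon 4 UUG (Leu): 11.1 per 1000.
Codon 5 AGC (Ser): 29.5 per 1000.
Codon 6 GAU (Asp): 19.9 per 1000.
Codon 7 UAC (Tyr): 42.3 per 1000.
Lowest frequency is 3.1 at codon 1.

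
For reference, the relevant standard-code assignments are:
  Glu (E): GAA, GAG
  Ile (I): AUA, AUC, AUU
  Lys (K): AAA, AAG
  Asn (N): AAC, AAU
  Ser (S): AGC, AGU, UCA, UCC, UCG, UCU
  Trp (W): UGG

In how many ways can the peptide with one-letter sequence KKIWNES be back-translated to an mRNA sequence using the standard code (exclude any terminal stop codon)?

288

Lys: 2 codons.
Lys: 2 codons.
Ile: 3 codons.
Trp: 1 codon.
Asn: 2 codons.
Glu: 2 codons.
Ser: 6 codons.
2 × 2 × 3 × 1 × 2 × 2 × 6 = 288.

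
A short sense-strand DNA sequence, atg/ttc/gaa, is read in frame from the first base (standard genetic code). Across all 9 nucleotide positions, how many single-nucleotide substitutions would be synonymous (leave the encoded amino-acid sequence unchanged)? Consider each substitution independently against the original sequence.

Codon 1 (ATG, Met): 0 synonymous substitutions.
Codon 2 (TTC, Phe): 1 synonymous substitution.
Codon 3 (GAA, Glu): 1 synonymous substitution.
Total: 0 + 1 + 1 = 2.

2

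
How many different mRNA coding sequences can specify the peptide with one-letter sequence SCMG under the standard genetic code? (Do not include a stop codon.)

Ser: 6 codons.
Cys: 2 codons.
Met: 1 codon.
Gly: 4 codons.
6 × 2 × 1 × 4 = 48.

48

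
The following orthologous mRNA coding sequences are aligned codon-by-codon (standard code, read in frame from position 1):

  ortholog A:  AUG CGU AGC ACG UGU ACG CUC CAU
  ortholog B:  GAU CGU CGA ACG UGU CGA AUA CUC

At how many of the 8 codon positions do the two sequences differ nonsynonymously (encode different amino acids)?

5

Codon 1: AUG Met / GAU Asp — nonsynonymous.
Codon 2: CGU Arg / CGU Arg — identical.
Codon 3: AGC Ser / CGA Arg — nonsynonymous.
Codon 4: ACG Thr / ACG Thr — identical.
Codon 5: UGU Cys / UGU Cys — identical.
Codon 6: ACG Thr / CGA Arg — nonsynonymous.
Codon 7: CUC Leu / AUA Ile — nonsynonymous.
Codon 8: CAU His / CUC Leu — nonsynonymous.
Nonsynonymous differences: 5.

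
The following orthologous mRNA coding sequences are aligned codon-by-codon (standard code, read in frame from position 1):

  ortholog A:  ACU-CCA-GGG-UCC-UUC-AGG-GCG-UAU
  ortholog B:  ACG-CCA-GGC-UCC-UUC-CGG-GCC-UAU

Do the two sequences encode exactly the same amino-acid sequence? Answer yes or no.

yes

Codon 1: ACU Thr / ACG Thr — synonymous.
Codon 2: CCA Pro / CCA Pro — identical.
Codon 3: GGG Gly / GGC Gly — synonymous.
Codon 4: UCC Ser / UCC Ser — identical.
Codon 5: UUC Phe / UUC Phe — identical.
Codon 6: AGG Arg / CGG Arg — synonymous.
Codon 7: GCG Ala / GCC Ala — synonymous.
Codon 8: UAU Tyr / UAU Tyr — identical.
Nonsynonymous differences: 0 → same protein.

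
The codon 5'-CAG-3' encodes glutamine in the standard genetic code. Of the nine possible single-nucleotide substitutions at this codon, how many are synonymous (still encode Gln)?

1

Position 1: none → 0 synonymous.
Position 2: none → 0 synonymous.
Position 3: CAA → 1 synonymous.
Total: 0 + 0 + 1 = 1.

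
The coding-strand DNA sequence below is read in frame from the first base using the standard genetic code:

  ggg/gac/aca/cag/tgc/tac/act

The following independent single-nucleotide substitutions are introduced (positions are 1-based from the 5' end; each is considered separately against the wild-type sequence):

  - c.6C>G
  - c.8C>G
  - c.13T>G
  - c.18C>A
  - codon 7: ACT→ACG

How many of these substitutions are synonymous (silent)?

1

Codon 2: GAC (Asp) → GAG (Glu) — missense.
Codon 3: ACA (Thr) → AGA (Arg) — missense.
Codon 5: TGC (Cys) → GGC (Gly) — missense.
Codon 6: TAC (Tyr) → TAA (Stop) — nonsense.
Codon 7: ACT (Thr) → ACG (Thr) — synonymous.
Synonymous: 1 of 5.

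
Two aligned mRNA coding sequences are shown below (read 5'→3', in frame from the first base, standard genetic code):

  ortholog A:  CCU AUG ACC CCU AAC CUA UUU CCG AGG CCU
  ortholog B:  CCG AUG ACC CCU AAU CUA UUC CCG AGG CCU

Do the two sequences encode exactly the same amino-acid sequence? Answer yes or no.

Codon 1: CCU Pro / CCG Pro — synonymous.
Codon 2: AUG Met / AUG Met — identical.
Codon 3: ACC Thr / ACC Thr — identical.
Codon 4: CCU Pro / CCU Pro — identical.
Codon 5: AAC Asn / AAU Asn — synonymous.
Codon 6: CUA Leu / CUA Leu — identical.
Codon 7: UUU Phe / UUC Phe — synonymous.
Codon 8: CCG Pro / CCG Pro — identical.
Codon 9: AGG Arg / AGG Arg — identical.
Codon 10: CCU Pro / CCU Pro — identical.
Nonsynonymous differences: 0 → same protein.

yes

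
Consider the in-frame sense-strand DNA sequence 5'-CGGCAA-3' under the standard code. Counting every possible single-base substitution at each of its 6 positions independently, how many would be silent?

5

Codon 1 (CGG, Arg): 4 synonymous substitutions.
Codon 2 (CAA, Gln): 1 synonymous substitution.
Total: 4 + 1 = 5.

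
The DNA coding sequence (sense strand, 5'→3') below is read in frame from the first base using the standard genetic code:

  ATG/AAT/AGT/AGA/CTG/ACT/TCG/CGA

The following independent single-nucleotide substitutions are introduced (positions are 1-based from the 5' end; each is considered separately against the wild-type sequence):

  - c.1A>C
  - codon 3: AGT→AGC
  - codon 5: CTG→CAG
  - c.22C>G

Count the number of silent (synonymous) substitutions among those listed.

1

Codon 1: ATG (Met) → CTG (Leu) — missense.
Codon 3: AGT (Ser) → AGC (Ser) — synonymous.
Codon 5: CTG (Leu) → CAG (Gln) — missense.
Codon 8: CGA (Arg) → GGA (Gly) — missense.
Synonymous: 1 of 4.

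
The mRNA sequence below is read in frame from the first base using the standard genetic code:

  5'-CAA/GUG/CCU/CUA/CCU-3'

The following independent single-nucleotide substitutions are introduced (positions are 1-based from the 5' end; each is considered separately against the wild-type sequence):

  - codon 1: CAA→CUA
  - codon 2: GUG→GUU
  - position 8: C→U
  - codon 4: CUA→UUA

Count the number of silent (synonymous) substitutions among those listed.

2

Codon 1: CAA (Gln) → CUA (Leu) — missense.
Codon 2: GUG (Val) → GUU (Val) — synonymous.
Codon 3: CCU (Pro) → CUU (Leu) — missense.
Codon 4: CUA (Leu) → UUA (Leu) — synonymous.
Synonymous: 2 of 4.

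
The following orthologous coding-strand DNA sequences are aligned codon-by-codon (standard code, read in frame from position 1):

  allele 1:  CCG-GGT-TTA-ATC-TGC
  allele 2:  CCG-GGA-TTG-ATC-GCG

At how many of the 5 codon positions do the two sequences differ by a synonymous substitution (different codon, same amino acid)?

Codon 1: CCG Pro / CCG Pro — identical.
Codon 2: GGT Gly / GGA Gly — synonymous.
Codon 3: TTA Leu / TTG Leu — synonymous.
Codon 4: ATC Ile / ATC Ile — identical.
Codon 5: TGC Cys / GCG Ala — nonsynonymous.
Synonymous differences: 2.

2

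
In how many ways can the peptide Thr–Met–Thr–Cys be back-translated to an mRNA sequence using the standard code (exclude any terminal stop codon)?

32

Thr: 4 codons.
Met: 1 codon.
Thr: 4 codons.
Cys: 2 codons.
4 × 1 × 4 × 2 = 32.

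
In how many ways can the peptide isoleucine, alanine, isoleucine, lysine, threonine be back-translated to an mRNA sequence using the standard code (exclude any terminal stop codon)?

Ile: 3 codons.
Ala: 4 codons.
Ile: 3 codons.
Lys: 2 codons.
Thr: 4 codons.
3 × 4 × 3 × 2 × 4 = 288.

288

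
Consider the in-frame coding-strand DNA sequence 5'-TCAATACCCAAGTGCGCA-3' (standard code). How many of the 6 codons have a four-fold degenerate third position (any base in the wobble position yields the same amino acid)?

3

Codon 1 TCA (Ser): third position 4-fold.
Codon 2 ATA (Ile): third position 3-fold.
Codon 3 CCC (Pro): third position 4-fold.
Codon 4 AAG (Lys): third position 2-fold.
Codon 5 TGC (Cys): third position 2-fold.
Codon 6 GCA (Ala): third position 4-fold.
Four-fold degenerate third positions: 3.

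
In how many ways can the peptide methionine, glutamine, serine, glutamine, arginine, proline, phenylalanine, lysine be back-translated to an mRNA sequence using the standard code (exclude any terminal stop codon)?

Met: 1 codon.
Gln: 2 codons.
Ser: 6 codons.
Gln: 2 codons.
Arg: 6 codons.
Pro: 4 codons.
Phe: 2 codons.
Lys: 2 codons.
1 × 2 × 6 × 2 × 6 × 4 × 2 × 2 = 2304.

2304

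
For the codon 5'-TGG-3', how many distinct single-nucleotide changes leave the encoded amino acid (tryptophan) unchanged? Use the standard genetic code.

0

Position 1: none → 0 synonymous.
Position 2: none → 0 synonymous.
Position 3: none → 0 synonymous.
Total: 0 + 0 + 0 = 0.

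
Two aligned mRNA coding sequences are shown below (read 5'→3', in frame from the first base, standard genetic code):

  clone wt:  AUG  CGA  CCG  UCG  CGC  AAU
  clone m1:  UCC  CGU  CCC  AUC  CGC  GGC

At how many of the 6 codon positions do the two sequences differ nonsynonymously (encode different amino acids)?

Codon 1: AUG Met / UCC Ser — nonsynonymous.
Codon 2: CGA Arg / CGU Arg — synonymous.
Codon 3: CCG Pro / CCC Pro — synonymous.
Codon 4: UCG Ser / AUC Ile — nonsynonymous.
Codon 5: CGC Arg / CGC Arg — identical.
Codon 6: AAU Asn / GGC Gly — nonsynonymous.
Nonsynonymous differences: 3.

3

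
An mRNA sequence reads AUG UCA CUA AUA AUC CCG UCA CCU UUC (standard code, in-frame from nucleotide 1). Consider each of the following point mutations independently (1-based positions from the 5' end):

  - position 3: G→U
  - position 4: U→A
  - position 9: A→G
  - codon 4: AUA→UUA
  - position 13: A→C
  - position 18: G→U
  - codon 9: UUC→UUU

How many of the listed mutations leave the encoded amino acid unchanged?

Codon 1: AUG (Met) → AUU (Ile) — missense.
Codon 2: UCA (Ser) → ACA (Thr) — missense.
Codon 3: CUA (Leu) → CUG (Leu) — synonymous.
Codon 4: AUA (Ile) → UUA (Leu) — missense.
Codon 5: AUC (Ile) → CUC (Leu) — missense.
Codon 6: CCG (Pro) → CCU (Pro) — synonymous.
Codon 9: UUC (Phe) → UUU (Phe) — synonymous.
Synonymous: 3 of 7.

3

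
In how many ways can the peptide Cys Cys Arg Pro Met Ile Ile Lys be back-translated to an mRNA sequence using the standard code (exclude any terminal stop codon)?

1728

Cys: 2 codons.
Cys: 2 codons.
Arg: 6 codons.
Pro: 4 codons.
Met: 1 codon.
Ile: 3 codons.
Ile: 3 codons.
Lys: 2 codons.
2 × 2 × 6 × 4 × 1 × 3 × 3 × 2 = 1728.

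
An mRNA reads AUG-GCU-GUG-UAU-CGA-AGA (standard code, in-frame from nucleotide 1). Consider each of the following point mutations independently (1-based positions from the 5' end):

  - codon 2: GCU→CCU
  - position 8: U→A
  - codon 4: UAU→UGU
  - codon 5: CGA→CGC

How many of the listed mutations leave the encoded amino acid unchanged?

Codon 2: GCU (Ala) → CCU (Pro) — missense.
Codon 3: GUG (Val) → GAG (Glu) — missense.
Codon 4: UAU (Tyr) → UGU (Cys) — missense.
Codon 5: CGA (Arg) → CGC (Arg) — synonymous.
Synonymous: 1 of 4.

1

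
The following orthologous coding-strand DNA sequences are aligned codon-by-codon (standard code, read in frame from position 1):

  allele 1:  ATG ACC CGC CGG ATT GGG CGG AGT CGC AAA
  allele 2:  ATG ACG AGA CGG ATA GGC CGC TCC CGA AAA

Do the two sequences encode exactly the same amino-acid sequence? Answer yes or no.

yes

Codon 1: ATG Met / ATG Met — identical.
Codon 2: ACC Thr / ACG Thr — synonymous.
Codon 3: CGC Arg / AGA Arg — synonymous.
Codon 4: CGG Arg / CGG Arg — identical.
Codon 5: ATT Ile / ATA Ile — synonymous.
Codon 6: GGG Gly / GGC Gly — synonymous.
Codon 7: CGG Arg / CGC Arg — synonymous.
Codon 8: AGT Ser / TCC Ser — synonymous.
Codon 9: CGC Arg / CGA Arg — synonymous.
Codon 10: AAA Lys / AAA Lys — identical.
Nonsynonymous differences: 0 → same protein.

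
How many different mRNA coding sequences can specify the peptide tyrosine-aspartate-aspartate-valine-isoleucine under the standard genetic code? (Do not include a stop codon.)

96

Tyr: 2 codons.
Asp: 2 codons.
Asp: 2 codons.
Val: 4 codons.
Ile: 3 codons.
2 × 2 × 2 × 4 × 3 = 96.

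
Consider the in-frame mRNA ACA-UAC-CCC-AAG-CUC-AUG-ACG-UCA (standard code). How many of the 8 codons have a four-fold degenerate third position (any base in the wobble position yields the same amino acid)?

Codon 1 ACA (Thr): third position 4-fold.
Codon 2 UAC (Tyr): third position 2-fold.
Codon 3 CCC (Pro): third position 4-fold.
Codon 4 AAG (Lys): third position 2-fold.
Codon 5 CUC (Leu): third position 4-fold.
Codon 6 AUG (Met): third position 1-fold.
Codon 7 ACG (Thr): third position 4-fold.
Codon 8 UCA (Ser): third position 4-fold.
Four-fold degenerate third positions: 5.

5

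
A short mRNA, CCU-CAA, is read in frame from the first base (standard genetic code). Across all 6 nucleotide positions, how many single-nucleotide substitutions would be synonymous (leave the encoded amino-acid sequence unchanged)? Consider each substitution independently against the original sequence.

Codon 1 (CCU, Pro): 3 synonymous substitutions.
Codon 2 (CAA, Gln): 1 synonymous substitution.
Total: 3 + 1 = 4.

4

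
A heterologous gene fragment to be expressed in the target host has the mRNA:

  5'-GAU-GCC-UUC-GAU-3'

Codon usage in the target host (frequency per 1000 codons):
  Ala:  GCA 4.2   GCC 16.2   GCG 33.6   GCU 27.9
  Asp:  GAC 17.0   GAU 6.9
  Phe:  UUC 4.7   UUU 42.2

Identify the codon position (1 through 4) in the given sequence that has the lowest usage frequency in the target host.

Codon 1 GAU (Asp): 6.9 per 1000.
Codon 2 GCC (Ala): 16.2 per 1000.
Codon 3 UUC (Phe): 4.7 per 1000.
Codon 4 GAU (Asp): 6.9 per 1000.
Lowest frequency is 4.7 at codon 3.

3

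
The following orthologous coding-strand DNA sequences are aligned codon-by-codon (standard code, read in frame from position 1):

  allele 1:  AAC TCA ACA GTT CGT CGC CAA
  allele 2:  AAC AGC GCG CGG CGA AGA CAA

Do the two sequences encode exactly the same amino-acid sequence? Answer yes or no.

Codon 1: AAC Asn / AAC Asn — identical.
Codon 2: TCA Ser / AGC Ser — synonymous.
Codon 3: ACA Thr / GCG Ala — nonsynonymous.
Codon 4: GTT Val / CGG Arg — nonsynonymous.
Codon 5: CGT Arg / CGA Arg — synonymous.
Codon 6: CGC Arg / AGA Arg — synonymous.
Codon 7: CAA Gln / CAA Gln — identical.
Nonsynonymous differences: 2 → different protein.

no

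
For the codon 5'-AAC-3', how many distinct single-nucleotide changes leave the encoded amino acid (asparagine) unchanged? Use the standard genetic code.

Position 1: none → 0 synonymous.
Position 2: none → 0 synonymous.
Position 3: AAT → 1 synonymous.
Total: 0 + 0 + 1 = 1.

1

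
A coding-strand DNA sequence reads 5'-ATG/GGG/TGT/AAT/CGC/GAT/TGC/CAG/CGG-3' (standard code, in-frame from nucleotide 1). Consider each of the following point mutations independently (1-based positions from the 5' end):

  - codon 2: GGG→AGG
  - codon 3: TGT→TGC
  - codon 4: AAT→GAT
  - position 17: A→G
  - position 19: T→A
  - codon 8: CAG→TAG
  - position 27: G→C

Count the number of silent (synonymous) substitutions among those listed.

2

Codon 2: GGG (Gly) → AGG (Arg) — missense.
Codon 3: TGT (Cys) → TGC (Cys) — synonymous.
Codon 4: AAT (Asn) → GAT (Asp) — missense.
Codon 6: GAT (Asp) → GGT (Gly) — missense.
Codon 7: TGC (Cys) → AGC (Ser) — missense.
Codon 8: CAG (Gln) → TAG (Stop) — nonsense.
Codon 9: CGG (Arg) → CGC (Arg) — synonymous.
Synonymous: 2 of 7.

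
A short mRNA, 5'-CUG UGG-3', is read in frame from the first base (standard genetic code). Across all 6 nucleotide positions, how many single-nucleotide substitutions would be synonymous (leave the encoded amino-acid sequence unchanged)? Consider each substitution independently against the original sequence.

4

Codon 1 (CUG, Leu): 4 synonymous substitutions.
Codon 2 (UGG, Trp): 0 synonymous substitutions.
Total: 4 + 0 = 4.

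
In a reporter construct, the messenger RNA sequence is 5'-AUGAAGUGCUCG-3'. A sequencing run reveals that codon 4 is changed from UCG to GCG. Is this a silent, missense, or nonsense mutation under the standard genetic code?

missense

Position 10 falls in codon 4: UCG → Ser.
After the substitution the codon is GCG → Ala.
Ser ≠ Ala, so this is a missense mutation.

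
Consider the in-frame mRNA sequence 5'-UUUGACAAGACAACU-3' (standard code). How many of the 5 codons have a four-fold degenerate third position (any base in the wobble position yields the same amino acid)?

Codon 1 UUU (Phe): third position 2-fold.
Codon 2 GAC (Asp): third position 2-fold.
Codon 3 AAG (Lys): third position 2-fold.
Codon 4 ACA (Thr): third position 4-fold.
Codon 5 ACU (Thr): third position 4-fold.
Four-fold degenerate third positions: 2.

2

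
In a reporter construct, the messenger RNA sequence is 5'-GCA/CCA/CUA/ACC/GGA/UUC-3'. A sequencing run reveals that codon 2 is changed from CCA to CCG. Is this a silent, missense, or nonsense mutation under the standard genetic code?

Position 6 falls in codon 2: CCA → Pro.
After the substitution the codon is CCG → Pro.
Both encode Pro, so the change is synonymous.

silent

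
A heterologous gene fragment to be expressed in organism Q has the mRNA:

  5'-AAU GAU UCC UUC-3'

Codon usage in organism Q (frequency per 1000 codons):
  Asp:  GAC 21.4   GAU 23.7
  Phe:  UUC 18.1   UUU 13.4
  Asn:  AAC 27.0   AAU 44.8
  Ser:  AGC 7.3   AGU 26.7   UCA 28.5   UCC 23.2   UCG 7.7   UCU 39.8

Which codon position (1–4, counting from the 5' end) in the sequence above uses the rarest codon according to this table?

4

Codon 1 AAU (Asn): 44.8 per 1000.
Codon 2 GAU (Asp): 23.7 per 1000.
Codon 3 UCC (Ser): 23.2 per 1000.
Codon 4 UUC (Phe): 18.1 per 1000.
Lowest frequency is 18.1 at codon 4.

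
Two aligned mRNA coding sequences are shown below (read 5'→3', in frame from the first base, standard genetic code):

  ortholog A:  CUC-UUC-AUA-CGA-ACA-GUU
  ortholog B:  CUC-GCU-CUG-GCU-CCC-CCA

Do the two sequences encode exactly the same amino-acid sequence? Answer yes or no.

Codon 1: CUC Leu / CUC Leu — identical.
Codon 2: UUC Phe / GCU Ala — nonsynonymous.
Codon 3: AUA Ile / CUG Leu — nonsynonymous.
Codon 4: CGA Arg / GCU Ala — nonsynonymous.
Codon 5: ACA Thr / CCC Pro — nonsynonymous.
Codon 6: GUU Val / CCA Pro — nonsynonymous.
Nonsynonymous differences: 5 → different protein.

no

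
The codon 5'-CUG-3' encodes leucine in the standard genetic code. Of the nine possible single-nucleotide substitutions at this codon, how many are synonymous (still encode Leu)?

Position 1: UUG → 1 synonymous.
Position 2: none → 0 synonymous.
Position 3: CUU, CUC, CUA → 3 synonymous.
Total: 1 + 0 + 3 = 4.

4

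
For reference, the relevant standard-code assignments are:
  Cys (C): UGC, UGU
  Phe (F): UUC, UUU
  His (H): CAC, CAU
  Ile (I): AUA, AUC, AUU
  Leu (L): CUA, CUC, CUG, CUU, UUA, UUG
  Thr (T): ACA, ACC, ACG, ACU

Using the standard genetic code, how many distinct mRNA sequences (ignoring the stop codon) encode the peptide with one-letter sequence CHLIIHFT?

3456

Cys: 2 codons.
His: 2 codons.
Leu: 6 codons.
Ile: 3 codons.
Ile: 3 codons.
His: 2 codons.
Phe: 2 codons.
Thr: 4 codons.
2 × 2 × 6 × 3 × 3 × 2 × 2 × 4 = 3456.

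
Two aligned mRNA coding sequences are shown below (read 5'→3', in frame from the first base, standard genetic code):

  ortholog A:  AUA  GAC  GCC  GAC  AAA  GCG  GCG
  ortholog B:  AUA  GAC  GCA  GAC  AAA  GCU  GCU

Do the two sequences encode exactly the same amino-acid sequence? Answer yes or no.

Codon 1: AUA Ile / AUA Ile — identical.
Codon 2: GAC Asp / GAC Asp — identical.
Codon 3: GCC Ala / GCA Ala — synonymous.
Codon 4: GAC Asp / GAC Asp — identical.
Codon 5: AAA Lys / AAA Lys — identical.
Codon 6: GCG Ala / GCU Ala — synonymous.
Codon 7: GCG Ala / GCU Ala — synonymous.
Nonsynonymous differences: 0 → same protein.

yes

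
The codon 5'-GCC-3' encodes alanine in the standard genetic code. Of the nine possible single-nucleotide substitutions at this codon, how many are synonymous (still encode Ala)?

Position 1: none → 0 synonymous.
Position 2: none → 0 synonymous.
Position 3: GCT, GCA, GCG → 3 synonymous.
Total: 0 + 0 + 3 = 3.

3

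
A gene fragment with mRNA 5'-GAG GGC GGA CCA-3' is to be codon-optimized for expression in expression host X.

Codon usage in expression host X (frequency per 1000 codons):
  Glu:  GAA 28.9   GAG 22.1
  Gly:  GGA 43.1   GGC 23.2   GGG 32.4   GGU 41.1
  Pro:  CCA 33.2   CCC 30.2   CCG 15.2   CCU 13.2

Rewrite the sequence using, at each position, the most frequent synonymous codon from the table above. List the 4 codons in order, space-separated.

GAA GGA GGA CCA

Codon 1 (Glu): best is GAA at 28.9.
Codon 2 (Gly): best is GGA at 43.1.
Codon 3 (Gly): best is GGA at 43.1.
Codon 4 (Pro): best is CCA at 33.2.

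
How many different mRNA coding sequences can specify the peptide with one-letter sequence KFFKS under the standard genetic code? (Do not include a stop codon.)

Lys: 2 codons.
Phe: 2 codons.
Phe: 2 codons.
Lys: 2 codons.
Ser: 6 codons.
2 × 2 × 2 × 2 × 6 = 96.

96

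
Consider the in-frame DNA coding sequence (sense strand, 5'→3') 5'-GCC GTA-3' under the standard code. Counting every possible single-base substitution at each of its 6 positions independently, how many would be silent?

6

Codon 1 (GCC, Ala): 3 synonymous substitutions.
Codon 2 (GTA, Val): 3 synonymous substitutions.
Total: 3 + 3 = 6.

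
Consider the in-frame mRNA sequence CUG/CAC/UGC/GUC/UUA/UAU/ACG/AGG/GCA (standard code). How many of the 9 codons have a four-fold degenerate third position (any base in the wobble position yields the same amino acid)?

Codon 1 CUG (Leu): third position 4-fold.
Codon 2 CAC (His): third position 2-fold.
Codon 3 UGC (Cys): third position 2-fold.
Codon 4 GUC (Val): third position 4-fold.
Codon 5 UUA (Leu): third position 2-fold.
Codon 6 UAU (Tyr): third position 2-fold.
Codon 7 ACG (Thr): third position 4-fold.
Codon 8 AGG (Arg): third position 2-fold.
Codon 9 GCA (Ala): third position 4-fold.
Four-fold degenerate third positions: 4.

4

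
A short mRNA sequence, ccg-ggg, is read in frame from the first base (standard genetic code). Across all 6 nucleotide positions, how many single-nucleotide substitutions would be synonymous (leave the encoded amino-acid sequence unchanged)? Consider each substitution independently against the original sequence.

Codon 1 (CCG, Pro): 3 synonymous substitutions.
Codon 2 (GGG, Gly): 3 synonymous substitutions.
Total: 3 + 3 = 6.

6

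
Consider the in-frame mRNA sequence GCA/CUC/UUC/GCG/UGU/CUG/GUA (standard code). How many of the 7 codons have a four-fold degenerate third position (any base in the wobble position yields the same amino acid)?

Codon 1 GCA (Ala): third position 4-fold.
Codon 2 CUC (Leu): third position 4-fold.
Codon 3 UUC (Phe): third position 2-fold.
Codon 4 GCG (Ala): third position 4-fold.
Codon 5 UGU (Cys): third position 2-fold.
Codon 6 CUG (Leu): third position 4-fold.
Codon 7 GUA (Val): third position 4-fold.
Four-fold degenerate third positions: 5.

5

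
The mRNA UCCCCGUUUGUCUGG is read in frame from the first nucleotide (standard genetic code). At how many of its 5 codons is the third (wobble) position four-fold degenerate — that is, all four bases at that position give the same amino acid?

Codon 1 UCC (Ser): third position 4-fold.
Codon 2 CCG (Pro): third position 4-fold.
Codon 3 UUU (Phe): third position 2-fold.
Codon 4 GUC (Val): third position 4-fold.
Codon 5 UGG (Trp): third position 1-fold.
Four-fold degenerate third positions: 3.

3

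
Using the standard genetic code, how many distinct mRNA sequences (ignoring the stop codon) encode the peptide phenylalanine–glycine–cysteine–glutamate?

Phe: 2 codons.
Gly: 4 codons.
Cys: 2 codons.
Glu: 2 codons.
2 × 4 × 2 × 2 = 32.

32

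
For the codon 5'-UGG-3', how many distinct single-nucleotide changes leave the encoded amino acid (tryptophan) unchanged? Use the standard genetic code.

0

Position 1: none → 0 synonymous.
Position 2: none → 0 synonymous.
Position 3: none → 0 synonymous.
Total: 0 + 0 + 0 = 0.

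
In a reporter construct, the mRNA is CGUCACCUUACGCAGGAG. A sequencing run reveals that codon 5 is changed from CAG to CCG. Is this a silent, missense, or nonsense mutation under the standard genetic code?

missense

Position 14 falls in codon 5: CAG → Gln.
After the substitution the codon is CCG → Pro.
Gln ≠ Pro, so this is a missense mutation.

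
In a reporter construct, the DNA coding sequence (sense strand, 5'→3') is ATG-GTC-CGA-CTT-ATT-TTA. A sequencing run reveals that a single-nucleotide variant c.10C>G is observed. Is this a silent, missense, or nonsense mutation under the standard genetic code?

missense

Position 10 falls in codon 4: CTT → Leu.
After the substitution the codon is GTT → Val.
Leu ≠ Val, so this is a missense mutation.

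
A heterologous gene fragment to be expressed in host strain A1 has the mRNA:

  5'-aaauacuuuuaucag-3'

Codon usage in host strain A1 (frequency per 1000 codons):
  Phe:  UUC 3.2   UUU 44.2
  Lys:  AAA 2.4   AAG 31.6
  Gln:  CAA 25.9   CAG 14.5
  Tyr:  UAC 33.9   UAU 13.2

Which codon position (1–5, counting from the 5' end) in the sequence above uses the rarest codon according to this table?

Codon 1 AAA (Lys): 2.4 per 1000.
Codon 2 UAC (Tyr): 33.9 per 1000.
Codon 3 UUU (Phe): 44.2 per 1000.
Codon 4 UAU (Tyr): 13.2 per 1000.
Codon 5 CAG (Gln): 14.5 per 1000.
Lowest frequency is 2.4 at codon 1.

1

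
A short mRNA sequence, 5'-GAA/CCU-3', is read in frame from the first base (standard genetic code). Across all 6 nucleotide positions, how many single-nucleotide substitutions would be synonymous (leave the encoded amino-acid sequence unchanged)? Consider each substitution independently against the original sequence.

Codon 1 (GAA, Glu): 1 synonymous substitution.
Codon 2 (CCU, Pro): 3 synonymous substitutions.
Total: 1 + 3 = 4.

4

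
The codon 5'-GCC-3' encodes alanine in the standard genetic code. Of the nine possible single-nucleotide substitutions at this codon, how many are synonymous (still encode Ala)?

Position 1: none → 0 synonymous.
Position 2: none → 0 synonymous.
Position 3: GCT, GCA, GCG → 3 synonymous.
Total: 0 + 0 + 3 = 3.

3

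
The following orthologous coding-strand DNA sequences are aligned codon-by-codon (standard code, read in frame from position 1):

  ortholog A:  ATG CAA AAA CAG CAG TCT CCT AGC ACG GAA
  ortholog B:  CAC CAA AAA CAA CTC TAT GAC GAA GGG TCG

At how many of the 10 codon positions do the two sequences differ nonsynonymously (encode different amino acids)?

7

Codon 1: ATG Met / CAC His — nonsynonymous.
Codon 2: CAA Gln / CAA Gln — identical.
Codon 3: AAA Lys / AAA Lys — identical.
Codon 4: CAG Gln / CAA Gln — synonymous.
Codon 5: CAG Gln / CTC Leu — nonsynonymous.
Codon 6: TCT Ser / TAT Tyr — nonsynonymous.
Codon 7: CCT Pro / GAC Asp — nonsynonymous.
Codon 8: AGC Ser / GAA Glu — nonsynonymous.
Codon 9: ACG Thr / GGG Gly — nonsynonymous.
Codon 10: GAA Glu / TCG Ser — nonsynonymous.
Nonsynonymous differences: 7.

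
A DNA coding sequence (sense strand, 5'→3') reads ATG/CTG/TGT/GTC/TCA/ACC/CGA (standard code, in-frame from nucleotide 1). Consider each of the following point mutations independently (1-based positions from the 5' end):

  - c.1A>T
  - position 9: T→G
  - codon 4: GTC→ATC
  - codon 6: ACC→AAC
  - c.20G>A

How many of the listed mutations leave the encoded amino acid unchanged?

0

Codon 1: ATG (Met) → TTG (Leu) — missense.
Codon 3: TGT (Cys) → TGG (Trp) — missense.
Codon 4: GTC (Val) → ATC (Ile) — missense.
Codon 6: ACC (Thr) → AAC (Asn) — missense.
Codon 7: CGA (Arg) → CAA (Gln) — missense.
Synonymous: 0 of 5.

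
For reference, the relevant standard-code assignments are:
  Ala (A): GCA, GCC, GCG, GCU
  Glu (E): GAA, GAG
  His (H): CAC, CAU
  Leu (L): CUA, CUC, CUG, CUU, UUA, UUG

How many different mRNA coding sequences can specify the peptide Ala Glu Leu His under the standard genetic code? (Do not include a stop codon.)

96

Ala: 4 codons.
Glu: 2 codons.
Leu: 6 codons.
His: 2 codons.
4 × 2 × 6 × 2 = 96.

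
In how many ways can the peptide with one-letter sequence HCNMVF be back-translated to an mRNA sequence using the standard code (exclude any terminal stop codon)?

64

His: 2 codons.
Cys: 2 codons.
Asn: 2 codons.
Met: 1 codon.
Val: 4 codons.
Phe: 2 codons.
2 × 2 × 2 × 1 × 4 × 2 = 64.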